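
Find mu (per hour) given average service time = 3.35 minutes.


mu = 60 / avg_service_time = 60 / 3.35 = 17.91 per hour

17.91 per hour


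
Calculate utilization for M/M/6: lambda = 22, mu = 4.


rho = lambda/(c*mu) = 22/(6*4) = 0.9167

0.9167


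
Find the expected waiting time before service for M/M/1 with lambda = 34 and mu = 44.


rho = 34/44; Wq = rho/(mu - lambda) = 0.0773 hours

0.0773 hours


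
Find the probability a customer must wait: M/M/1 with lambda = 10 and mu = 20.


P(wait) = rho = lambda/mu = 10/20 = 0.5

0.5


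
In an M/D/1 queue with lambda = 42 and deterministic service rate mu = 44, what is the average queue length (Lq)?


M/D/1: Lq = rho^2 / (2*(1-rho)) where rho = 42/44; Lq = 10.02

10.02


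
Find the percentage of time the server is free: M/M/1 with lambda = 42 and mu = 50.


Idle fraction = (1 - rho) * 100 = (1 - 42/50) * 100 = 16.0%

16.0%


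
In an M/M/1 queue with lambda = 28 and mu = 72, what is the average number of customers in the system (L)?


rho = 28/72; L = rho/(1-rho) = 0.64

0.64


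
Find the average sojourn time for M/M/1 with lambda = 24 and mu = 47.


W = 1/(mu - lambda) = 1/(47 - 24) = 0.0435 hours

0.0435 hours


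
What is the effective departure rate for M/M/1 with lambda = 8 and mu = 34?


For a stable queue (lambda < mu), throughput = lambda = 8 per hour

8 per hour


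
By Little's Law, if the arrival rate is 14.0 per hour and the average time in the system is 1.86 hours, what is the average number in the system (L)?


L = lambda * W = 14.0 * 1.86 = 26.04

26.04


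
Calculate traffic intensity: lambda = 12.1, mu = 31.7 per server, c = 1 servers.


rho = lambda / (c * mu) = 12.1 / (1 * 31.7) = 0.3817

0.3817


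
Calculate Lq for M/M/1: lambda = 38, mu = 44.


rho = 38/44; Lq = rho^2/(1-rho) = 5.47

5.47


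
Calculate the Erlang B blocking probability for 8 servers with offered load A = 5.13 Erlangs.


B(N,A) = (A^N/N!) / sum(A^k/k!, k=0..N) with N=8, A=5.13 = 0.0763

0.0763


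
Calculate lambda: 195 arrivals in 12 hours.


lambda = total arrivals / time = 195 / 12 = 16.25 per hour

16.25 per hour


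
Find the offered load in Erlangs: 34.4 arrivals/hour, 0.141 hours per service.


Offered load a = lambda * E[S] = 34.4 * 0.141 = 4.85 Erlangs

4.85 Erlangs


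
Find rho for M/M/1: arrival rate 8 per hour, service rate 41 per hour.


rho = lambda/mu = 8/41 = 0.1951

0.1951


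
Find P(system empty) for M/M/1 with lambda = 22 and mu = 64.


P0 = 1 - rho = 1 - 22/64 = 0.6563

0.6563


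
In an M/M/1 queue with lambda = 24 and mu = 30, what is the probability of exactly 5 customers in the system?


rho = 24/30; P(n) = (1-rho)*rho^n = (1-24/30)*(24/30)^5 = 0.0655

0.0655


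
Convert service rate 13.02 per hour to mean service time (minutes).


Mean service time = 60/mu = 60/13.02 = 4.61 minutes

4.61 minutes


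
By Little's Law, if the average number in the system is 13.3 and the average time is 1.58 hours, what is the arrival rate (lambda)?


lambda = L / W = 13.3 / 1.58 = 8.42 per hour

8.42 per hour


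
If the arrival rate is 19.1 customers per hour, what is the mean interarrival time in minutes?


Mean interarrival time = 60/lambda = 60/19.1 = 3.14 minutes

3.14 minutes


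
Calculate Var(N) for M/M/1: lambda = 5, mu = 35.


rho = 5/35; Var(N) = rho/(1-rho)^2 = 0.19

0.19


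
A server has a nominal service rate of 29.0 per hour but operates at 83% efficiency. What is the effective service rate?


Effective rate = mu * efficiency = 29.0 * 0.83 = 24.07 per hour

24.07 per hour


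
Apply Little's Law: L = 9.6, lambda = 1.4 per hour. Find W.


W = L / lambda = 9.6 / 1.4 = 6.8571 hours

6.8571 hours


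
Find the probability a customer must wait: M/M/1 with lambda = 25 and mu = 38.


P(wait) = rho = lambda/mu = 25/38 = 0.6579

0.6579


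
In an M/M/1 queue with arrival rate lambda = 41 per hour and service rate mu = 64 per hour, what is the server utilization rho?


rho = lambda/mu = 41/64 = 0.6406

0.6406


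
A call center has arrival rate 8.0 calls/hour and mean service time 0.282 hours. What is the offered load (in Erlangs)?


Offered load a = lambda * E[S] = 8.0 * 0.282 = 2.26 Erlangs

2.26 Erlangs


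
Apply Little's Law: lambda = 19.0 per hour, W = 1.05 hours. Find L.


L = lambda * W = 19.0 * 1.05 = 19.95

19.95


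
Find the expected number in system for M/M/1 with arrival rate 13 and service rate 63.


rho = 13/63; L = rho/(1-rho) = 0.26

0.26


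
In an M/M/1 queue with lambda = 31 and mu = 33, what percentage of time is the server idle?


Idle fraction = (1 - rho) * 100 = (1 - 31/33) * 100 = 6.1%

6.1%


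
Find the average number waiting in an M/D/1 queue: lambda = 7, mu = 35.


M/D/1: Lq = rho^2 / (2*(1-rho)) where rho = 7/35; Lq = 0.03

0.03


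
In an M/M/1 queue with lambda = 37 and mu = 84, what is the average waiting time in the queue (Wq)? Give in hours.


rho = 37/84; Wq = rho/(mu - lambda) = 0.0094 hours

0.0094 hours


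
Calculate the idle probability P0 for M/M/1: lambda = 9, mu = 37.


P0 = 1 - rho = 1 - 9/37 = 0.7568

0.7568


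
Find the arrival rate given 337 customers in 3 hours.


lambda = total arrivals / time = 337 / 3 = 112.33 per hour

112.33 per hour


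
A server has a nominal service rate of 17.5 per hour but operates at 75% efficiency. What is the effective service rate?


Effective rate = mu * efficiency = 17.5 * 0.75 = 13.13 per hour

13.13 per hour


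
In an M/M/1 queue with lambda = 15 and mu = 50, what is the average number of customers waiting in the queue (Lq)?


rho = 15/50; Lq = rho^2/(1-rho) = 0.13

0.13


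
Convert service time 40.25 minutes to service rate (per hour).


mu = 60 / avg_service_time = 60 / 40.25 = 1.49 per hour

1.49 per hour


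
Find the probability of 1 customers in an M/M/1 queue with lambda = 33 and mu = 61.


rho = 33/61; P(n) = (1-rho)*rho^n = (1-33/61)*(33/61)^1 = 0.2483

0.2483


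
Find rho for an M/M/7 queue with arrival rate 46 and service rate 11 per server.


rho = lambda/(c*mu) = 46/(7*11) = 0.5974

0.5974


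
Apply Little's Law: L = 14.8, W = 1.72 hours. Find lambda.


lambda = L / W = 14.8 / 1.72 = 8.6 per hour

8.6 per hour


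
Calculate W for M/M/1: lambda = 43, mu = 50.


W = 1/(mu - lambda) = 1/(50 - 43) = 0.1429 hours

0.1429 hours


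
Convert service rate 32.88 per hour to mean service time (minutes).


Mean service time = 60/mu = 60/32.88 = 1.82 minutes

1.82 minutes


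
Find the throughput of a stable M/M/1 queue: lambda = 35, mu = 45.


For a stable queue (lambda < mu), throughput = lambda = 35 per hour

35 per hour


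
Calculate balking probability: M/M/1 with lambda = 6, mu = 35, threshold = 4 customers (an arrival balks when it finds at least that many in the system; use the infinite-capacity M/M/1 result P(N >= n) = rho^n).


P(N >= 4) = rho^4 = (6/35)^4 = 0.0009

0.0009


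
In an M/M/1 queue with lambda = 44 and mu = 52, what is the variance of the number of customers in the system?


rho = 44/52; Var(N) = rho/(1-rho)^2 = 35.75

35.75


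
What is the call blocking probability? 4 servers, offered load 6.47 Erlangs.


B(N,A) = (A^N/N!) / sum(A^k/k!, k=0..N) with N=4, A=6.47 = 0.4982

0.4982


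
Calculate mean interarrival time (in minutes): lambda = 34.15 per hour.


Mean interarrival time = 60/lambda = 60/34.15 = 1.76 minutes

1.76 minutes


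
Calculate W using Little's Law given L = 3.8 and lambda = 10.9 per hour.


W = L / lambda = 3.8 / 10.9 = 0.3486 hours

0.3486 hours


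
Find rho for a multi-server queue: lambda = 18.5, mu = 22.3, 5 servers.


rho = lambda / (c * mu) = 18.5 / (5 * 22.3) = 0.1659

0.1659


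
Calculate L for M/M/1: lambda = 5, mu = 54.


rho = 5/54; L = rho/(1-rho) = 0.1

0.1


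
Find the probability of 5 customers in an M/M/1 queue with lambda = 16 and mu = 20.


rho = 16/20; P(n) = (1-rho)*rho^n = (1-16/20)*(16/20)^5 = 0.0655

0.0655


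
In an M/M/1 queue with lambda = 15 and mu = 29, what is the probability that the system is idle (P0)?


P0 = 1 - rho = 1 - 15/29 = 0.4828

0.4828


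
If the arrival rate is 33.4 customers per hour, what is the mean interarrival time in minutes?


Mean interarrival time = 60/lambda = 60/33.4 = 1.8 minutes

1.8 minutes


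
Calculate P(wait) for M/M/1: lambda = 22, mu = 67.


P(wait) = rho = lambda/mu = 22/67 = 0.3284

0.3284


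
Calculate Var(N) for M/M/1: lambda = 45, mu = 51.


rho = 45/51; Var(N) = rho/(1-rho)^2 = 63.75

63.75


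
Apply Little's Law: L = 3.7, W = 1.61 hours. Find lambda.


lambda = L / W = 3.7 / 1.61 = 2.3 per hour

2.3 per hour


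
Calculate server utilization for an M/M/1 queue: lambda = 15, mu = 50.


rho = lambda/mu = 15/50 = 0.3

0.3


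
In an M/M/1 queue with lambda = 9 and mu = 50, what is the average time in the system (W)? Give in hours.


W = 1/(mu - lambda) = 1/(50 - 9) = 0.0244 hours

0.0244 hours


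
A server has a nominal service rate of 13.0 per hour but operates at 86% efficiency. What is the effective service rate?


Effective rate = mu * efficiency = 13.0 * 0.86 = 11.18 per hour

11.18 per hour


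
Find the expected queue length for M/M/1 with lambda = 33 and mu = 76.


rho = 33/76; Lq = rho^2/(1-rho) = 0.33

0.33


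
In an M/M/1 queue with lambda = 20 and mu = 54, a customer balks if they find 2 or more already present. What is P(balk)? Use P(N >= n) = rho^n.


P(N >= 2) = rho^2 = (20/54)^2 = 0.1372

0.1372


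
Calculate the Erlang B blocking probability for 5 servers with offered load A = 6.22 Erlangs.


B(N,A) = (A^N/N!) / sum(A^k/k!, k=0..N) with N=5, A=6.22 = 0.3755

0.3755


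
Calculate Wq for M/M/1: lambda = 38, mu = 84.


rho = 38/84; Wq = rho/(mu - lambda) = 0.0098 hours

0.0098 hours


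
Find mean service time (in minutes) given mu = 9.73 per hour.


Mean service time = 60/mu = 60/9.73 = 6.17 minutes

6.17 minutes


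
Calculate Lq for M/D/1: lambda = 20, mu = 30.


M/D/1: Lq = rho^2 / (2*(1-rho)) where rho = 20/30; Lq = 0.67

0.67


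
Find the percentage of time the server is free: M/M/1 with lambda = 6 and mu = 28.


Idle fraction = (1 - rho) * 100 = (1 - 6/28) * 100 = 78.6%

78.6%


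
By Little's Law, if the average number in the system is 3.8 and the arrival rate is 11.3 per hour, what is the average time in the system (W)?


W = L / lambda = 3.8 / 11.3 = 0.3363 hours

0.3363 hours


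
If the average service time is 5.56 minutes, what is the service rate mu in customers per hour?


mu = 60 / avg_service_time = 60 / 5.56 = 10.79 per hour

10.79 per hour


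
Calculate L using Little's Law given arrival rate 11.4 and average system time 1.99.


L = lambda * W = 11.4 * 1.99 = 22.69

22.69


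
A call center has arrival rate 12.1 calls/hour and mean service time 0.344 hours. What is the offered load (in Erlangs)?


Offered load a = lambda * E[S] = 12.1 * 0.344 = 4.16 Erlangs

4.16 Erlangs


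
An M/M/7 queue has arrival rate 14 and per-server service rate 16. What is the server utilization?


rho = lambda/(c*mu) = 14/(7*16) = 0.125

0.125


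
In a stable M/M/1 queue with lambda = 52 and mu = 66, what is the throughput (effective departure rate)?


For a stable queue (lambda < mu), throughput = lambda = 52 per hour

52 per hour


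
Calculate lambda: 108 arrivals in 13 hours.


lambda = total arrivals / time = 108 / 13 = 8.31 per hour

8.31 per hour


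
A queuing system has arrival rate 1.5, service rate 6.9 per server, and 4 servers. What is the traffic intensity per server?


rho = lambda / (c * mu) = 1.5 / (4 * 6.9) = 0.0543

0.0543


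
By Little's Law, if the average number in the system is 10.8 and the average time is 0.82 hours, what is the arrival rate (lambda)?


lambda = L / W = 10.8 / 0.82 = 13.17 per hour

13.17 per hour


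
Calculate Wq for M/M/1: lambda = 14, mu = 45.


rho = 14/45; Wq = rho/(mu - lambda) = 0.01 hours

0.01 hours


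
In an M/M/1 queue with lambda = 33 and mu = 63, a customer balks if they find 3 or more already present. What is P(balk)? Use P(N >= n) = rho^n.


P(N >= 3) = rho^3 = (33/63)^3 = 0.1437

0.1437


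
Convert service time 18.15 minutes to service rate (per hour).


mu = 60 / avg_service_time = 60 / 18.15 = 3.31 per hour

3.31 per hour


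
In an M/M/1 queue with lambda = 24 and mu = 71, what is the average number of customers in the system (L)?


rho = 24/71; L = rho/(1-rho) = 0.51

0.51


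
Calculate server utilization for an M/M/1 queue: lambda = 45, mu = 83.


rho = lambda/mu = 45/83 = 0.5422

0.5422


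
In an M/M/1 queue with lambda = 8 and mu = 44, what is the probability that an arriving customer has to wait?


P(wait) = rho = lambda/mu = 8/44 = 0.1818

0.1818


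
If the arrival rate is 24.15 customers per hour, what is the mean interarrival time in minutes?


Mean interarrival time = 60/lambda = 60/24.15 = 2.48 minutes

2.48 minutes


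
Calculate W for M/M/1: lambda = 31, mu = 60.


W = 1/(mu - lambda) = 1/(60 - 31) = 0.0345 hours

0.0345 hours


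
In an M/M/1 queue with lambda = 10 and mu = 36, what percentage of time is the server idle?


Idle fraction = (1 - rho) * 100 = (1 - 10/36) * 100 = 72.2%

72.2%


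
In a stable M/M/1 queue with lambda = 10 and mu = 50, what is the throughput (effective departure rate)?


For a stable queue (lambda < mu), throughput = lambda = 10 per hour

10 per hour


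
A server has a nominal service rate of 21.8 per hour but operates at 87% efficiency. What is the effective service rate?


Effective rate = mu * efficiency = 21.8 * 0.87 = 18.97 per hour

18.97 per hour


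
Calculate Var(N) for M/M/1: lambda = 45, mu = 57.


rho = 45/57; Var(N) = rho/(1-rho)^2 = 17.81

17.81


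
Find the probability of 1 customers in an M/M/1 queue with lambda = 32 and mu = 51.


rho = 32/51; P(n) = (1-rho)*rho^n = (1-32/51)*(32/51)^1 = 0.2338

0.2338


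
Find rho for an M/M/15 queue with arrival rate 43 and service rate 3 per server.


rho = lambda/(c*mu) = 43/(15*3) = 0.9556

0.9556


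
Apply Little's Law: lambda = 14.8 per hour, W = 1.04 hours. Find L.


L = lambda * W = 14.8 * 1.04 = 15.39

15.39


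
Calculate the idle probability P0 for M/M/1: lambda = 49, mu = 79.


P0 = 1 - rho = 1 - 49/79 = 0.3797

0.3797


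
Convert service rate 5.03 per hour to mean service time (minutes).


Mean service time = 60/mu = 60/5.03 = 11.93 minutes

11.93 minutes


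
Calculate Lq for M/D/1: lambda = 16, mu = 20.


M/D/1: Lq = rho^2 / (2*(1-rho)) where rho = 16/20; Lq = 1.6

1.6


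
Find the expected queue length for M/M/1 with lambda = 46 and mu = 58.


rho = 46/58; Lq = rho^2/(1-rho) = 3.04

3.04


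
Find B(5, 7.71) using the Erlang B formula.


B(N,A) = (A^N/N!) / sum(A^k/k!, k=0..N) with N=5, A=7.71 = 0.4642

0.4642


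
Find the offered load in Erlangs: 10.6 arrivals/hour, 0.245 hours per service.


Offered load a = lambda * E[S] = 10.6 * 0.245 = 2.6 Erlangs

2.6 Erlangs


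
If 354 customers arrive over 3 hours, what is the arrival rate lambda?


lambda = total arrivals / time = 354 / 3 = 118.0 per hour

118.0 per hour


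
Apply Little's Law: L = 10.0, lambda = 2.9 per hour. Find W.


W = L / lambda = 10.0 / 2.9 = 3.4483 hours

3.4483 hours


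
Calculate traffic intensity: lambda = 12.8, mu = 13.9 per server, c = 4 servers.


rho = lambda / (c * mu) = 12.8 / (4 * 13.9) = 0.2302

0.2302


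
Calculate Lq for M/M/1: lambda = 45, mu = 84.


rho = 45/84; Lq = rho^2/(1-rho) = 0.62

0.62


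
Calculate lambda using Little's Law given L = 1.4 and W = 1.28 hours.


lambda = L / W = 1.4 / 1.28 = 1.09 per hour

1.09 per hour


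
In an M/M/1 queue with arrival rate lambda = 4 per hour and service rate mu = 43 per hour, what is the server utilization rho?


rho = lambda/mu = 4/43 = 0.093

0.093


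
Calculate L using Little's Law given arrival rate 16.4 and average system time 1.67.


L = lambda * W = 16.4 * 1.67 = 27.39

27.39


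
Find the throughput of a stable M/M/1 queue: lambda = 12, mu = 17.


For a stable queue (lambda < mu), throughput = lambda = 12 per hour

12 per hour


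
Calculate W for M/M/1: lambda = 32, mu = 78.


W = 1/(mu - lambda) = 1/(78 - 32) = 0.0217 hours

0.0217 hours


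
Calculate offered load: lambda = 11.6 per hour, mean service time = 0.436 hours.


Offered load a = lambda * E[S] = 11.6 * 0.436 = 5.06 Erlangs

5.06 Erlangs


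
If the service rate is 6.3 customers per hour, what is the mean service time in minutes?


Mean service time = 60/mu = 60/6.3 = 9.52 minutes

9.52 minutes


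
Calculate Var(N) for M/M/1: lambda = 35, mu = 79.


rho = 35/79; Var(N) = rho/(1-rho)^2 = 1.43

1.43


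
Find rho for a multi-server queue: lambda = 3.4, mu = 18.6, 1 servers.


rho = lambda / (c * mu) = 3.4 / (1 * 18.6) = 0.1828

0.1828


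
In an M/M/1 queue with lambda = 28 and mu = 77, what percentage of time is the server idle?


Idle fraction = (1 - rho) * 100 = (1 - 28/77) * 100 = 63.6%

63.6%


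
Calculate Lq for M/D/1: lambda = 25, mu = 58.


M/D/1: Lq = rho^2 / (2*(1-rho)) where rho = 25/58; Lq = 0.16

0.16


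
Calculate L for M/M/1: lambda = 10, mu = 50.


rho = 10/50; L = rho/(1-rho) = 0.25

0.25


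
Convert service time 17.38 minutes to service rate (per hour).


mu = 60 / avg_service_time = 60 / 17.38 = 3.45 per hour

3.45 per hour


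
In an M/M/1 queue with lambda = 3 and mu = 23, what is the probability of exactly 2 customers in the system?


rho = 3/23; P(n) = (1-rho)*rho^n = (1-3/23)*(3/23)^2 = 0.0148

0.0148


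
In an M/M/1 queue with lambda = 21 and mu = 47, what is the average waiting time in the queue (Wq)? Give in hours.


rho = 21/47; Wq = rho/(mu - lambda) = 0.0172 hours

0.0172 hours


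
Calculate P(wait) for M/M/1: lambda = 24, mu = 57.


P(wait) = rho = lambda/mu = 24/57 = 0.4211

0.4211


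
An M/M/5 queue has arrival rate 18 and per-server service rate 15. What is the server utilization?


rho = lambda/(c*mu) = 18/(5*15) = 0.24

0.24


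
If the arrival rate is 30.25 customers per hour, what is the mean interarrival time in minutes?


Mean interarrival time = 60/lambda = 60/30.25 = 1.98 minutes

1.98 minutes


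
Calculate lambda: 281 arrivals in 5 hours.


lambda = total arrivals / time = 281 / 5 = 56.2 per hour

56.2 per hour


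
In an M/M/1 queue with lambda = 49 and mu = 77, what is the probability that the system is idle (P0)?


P0 = 1 - rho = 1 - 49/77 = 0.3636

0.3636


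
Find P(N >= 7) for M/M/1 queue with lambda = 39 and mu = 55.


P(N >= 7) = rho^7 = (39/55)^7 = 0.0901

0.0901


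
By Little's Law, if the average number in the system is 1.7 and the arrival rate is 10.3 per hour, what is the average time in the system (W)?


W = L / lambda = 1.7 / 10.3 = 0.165 hours

0.165 hours


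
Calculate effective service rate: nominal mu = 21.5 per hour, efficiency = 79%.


Effective rate = mu * efficiency = 21.5 * 0.79 = 16.99 per hour

16.99 per hour


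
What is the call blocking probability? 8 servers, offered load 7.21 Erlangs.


B(N,A) = (A^N/N!) / sum(A^k/k!, k=0..N) with N=8, A=7.21 = 0.1909

0.1909


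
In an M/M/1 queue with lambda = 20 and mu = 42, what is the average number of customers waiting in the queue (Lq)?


rho = 20/42; Lq = rho^2/(1-rho) = 0.43

0.43


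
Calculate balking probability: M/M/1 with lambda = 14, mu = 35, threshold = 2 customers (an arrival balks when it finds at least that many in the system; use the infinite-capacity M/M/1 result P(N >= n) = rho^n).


P(N >= 2) = rho^2 = (14/35)^2 = 0.16

0.16


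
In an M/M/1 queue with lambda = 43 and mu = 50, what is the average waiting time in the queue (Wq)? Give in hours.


rho = 43/50; Wq = rho/(mu - lambda) = 0.1229 hours

0.1229 hours


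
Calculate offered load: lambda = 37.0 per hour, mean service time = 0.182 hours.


Offered load a = lambda * E[S] = 37.0 * 0.182 = 6.73 Erlangs

6.73 Erlangs


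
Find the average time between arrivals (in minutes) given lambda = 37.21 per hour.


Mean interarrival time = 60/lambda = 60/37.21 = 1.61 minutes

1.61 minutes


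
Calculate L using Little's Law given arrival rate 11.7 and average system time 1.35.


L = lambda * W = 11.7 * 1.35 = 15.8

15.8


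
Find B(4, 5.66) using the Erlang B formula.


B(N,A) = (A^N/N!) / sum(A^k/k!, k=0..N) with N=4, A=5.66 = 0.447

0.447


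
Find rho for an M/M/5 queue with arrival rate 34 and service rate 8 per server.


rho = lambda/(c*mu) = 34/(5*8) = 0.85

0.85


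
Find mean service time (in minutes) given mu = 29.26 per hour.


Mean service time = 60/mu = 60/29.26 = 2.05 minutes

2.05 minutes


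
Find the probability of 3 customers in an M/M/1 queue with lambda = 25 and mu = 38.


rho = 25/38; P(n) = (1-rho)*rho^n = (1-25/38)*(25/38)^3 = 0.0974

0.0974


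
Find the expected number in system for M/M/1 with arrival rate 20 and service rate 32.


rho = 20/32; L = rho/(1-rho) = 1.67

1.67


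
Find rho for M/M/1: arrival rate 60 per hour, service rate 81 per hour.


rho = lambda/mu = 60/81 = 0.7407

0.7407


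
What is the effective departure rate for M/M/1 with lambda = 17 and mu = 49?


For a stable queue (lambda < mu), throughput = lambda = 17 per hour

17 per hour


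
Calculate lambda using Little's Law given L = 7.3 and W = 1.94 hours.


lambda = L / W = 7.3 / 1.94 = 3.76 per hour

3.76 per hour


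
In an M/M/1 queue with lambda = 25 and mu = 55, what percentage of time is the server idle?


Idle fraction = (1 - rho) * 100 = (1 - 25/55) * 100 = 54.5%

54.5%


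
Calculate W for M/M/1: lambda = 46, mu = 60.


W = 1/(mu - lambda) = 1/(60 - 46) = 0.0714 hours

0.0714 hours


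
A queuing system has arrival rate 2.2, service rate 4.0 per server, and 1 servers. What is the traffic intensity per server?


rho = lambda / (c * mu) = 2.2 / (1 * 4.0) = 0.55

0.55


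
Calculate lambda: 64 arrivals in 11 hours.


lambda = total arrivals / time = 64 / 11 = 5.82 per hour

5.82 per hour


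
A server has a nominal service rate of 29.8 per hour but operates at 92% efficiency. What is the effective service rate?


Effective rate = mu * efficiency = 29.8 * 0.92 = 27.42 per hour

27.42 per hour


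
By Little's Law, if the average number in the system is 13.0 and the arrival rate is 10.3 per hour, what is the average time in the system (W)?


W = L / lambda = 13.0 / 10.3 = 1.2621 hours

1.2621 hours


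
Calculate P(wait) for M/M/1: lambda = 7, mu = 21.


P(wait) = rho = lambda/mu = 7/21 = 0.3333

0.3333


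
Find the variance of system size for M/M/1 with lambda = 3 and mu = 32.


rho = 3/32; Var(N) = rho/(1-rho)^2 = 0.11

0.11


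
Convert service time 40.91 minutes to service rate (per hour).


mu = 60 / avg_service_time = 60 / 40.91 = 1.47 per hour

1.47 per hour


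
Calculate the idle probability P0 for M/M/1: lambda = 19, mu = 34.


P0 = 1 - rho = 1 - 19/34 = 0.4412

0.4412


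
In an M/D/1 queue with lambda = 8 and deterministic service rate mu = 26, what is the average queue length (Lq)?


M/D/1: Lq = rho^2 / (2*(1-rho)) where rho = 8/26; Lq = 0.07

0.07


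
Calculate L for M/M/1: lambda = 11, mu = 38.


rho = 11/38; L = rho/(1-rho) = 0.41

0.41


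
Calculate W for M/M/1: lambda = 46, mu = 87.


W = 1/(mu - lambda) = 1/(87 - 46) = 0.0244 hours

0.0244 hours


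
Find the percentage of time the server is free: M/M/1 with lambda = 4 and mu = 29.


Idle fraction = (1 - rho) * 100 = (1 - 4/29) * 100 = 86.2%

86.2%


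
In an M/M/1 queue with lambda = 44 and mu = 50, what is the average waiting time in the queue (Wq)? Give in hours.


rho = 44/50; Wq = rho/(mu - lambda) = 0.1467 hours

0.1467 hours


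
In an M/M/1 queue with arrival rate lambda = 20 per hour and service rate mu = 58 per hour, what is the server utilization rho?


rho = lambda/mu = 20/58 = 0.3448

0.3448


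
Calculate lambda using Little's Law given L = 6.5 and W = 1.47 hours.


lambda = L / W = 6.5 / 1.47 = 4.42 per hour

4.42 per hour


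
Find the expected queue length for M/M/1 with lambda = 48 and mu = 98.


rho = 48/98; Lq = rho^2/(1-rho) = 0.47

0.47


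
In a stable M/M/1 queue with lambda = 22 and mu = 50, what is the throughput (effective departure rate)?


For a stable queue (lambda < mu), throughput = lambda = 22 per hour

22 per hour


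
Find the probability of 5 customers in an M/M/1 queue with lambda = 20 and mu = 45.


rho = 20/45; P(n) = (1-rho)*rho^n = (1-20/45)*(20/45)^5 = 0.0096

0.0096


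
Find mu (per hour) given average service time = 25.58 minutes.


mu = 60 / avg_service_time = 60 / 25.58 = 2.35 per hour

2.35 per hour


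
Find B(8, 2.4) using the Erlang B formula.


B(N,A) = (A^N/N!) / sum(A^k/k!, k=0..N) with N=8, A=2.4 = 0.0025

0.0025


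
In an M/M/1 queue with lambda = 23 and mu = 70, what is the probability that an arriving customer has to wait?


P(wait) = rho = lambda/mu = 23/70 = 0.3286

0.3286


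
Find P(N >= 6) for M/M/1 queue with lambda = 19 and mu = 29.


P(N >= 6) = rho^6 = (19/29)^6 = 0.0791

0.0791


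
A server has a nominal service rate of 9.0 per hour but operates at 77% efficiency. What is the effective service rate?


Effective rate = mu * efficiency = 9.0 * 0.77 = 6.93 per hour

6.93 per hour


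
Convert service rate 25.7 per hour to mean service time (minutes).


Mean service time = 60/mu = 60/25.7 = 2.33 minutes

2.33 minutes


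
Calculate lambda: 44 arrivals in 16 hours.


lambda = total arrivals / time = 44 / 16 = 2.75 per hour

2.75 per hour


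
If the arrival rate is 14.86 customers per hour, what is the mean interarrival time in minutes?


Mean interarrival time = 60/lambda = 60/14.86 = 4.04 minutes

4.04 minutes


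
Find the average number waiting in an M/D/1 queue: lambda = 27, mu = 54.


M/D/1: Lq = rho^2 / (2*(1-rho)) where rho = 27/54; Lq = 0.25

0.25


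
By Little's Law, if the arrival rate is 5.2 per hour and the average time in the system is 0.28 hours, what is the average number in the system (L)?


L = lambda * W = 5.2 * 0.28 = 1.46

1.46


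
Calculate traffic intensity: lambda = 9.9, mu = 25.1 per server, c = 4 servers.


rho = lambda / (c * mu) = 9.9 / (4 * 25.1) = 0.0986

0.0986


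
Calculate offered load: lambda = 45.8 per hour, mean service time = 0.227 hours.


Offered load a = lambda * E[S] = 45.8 * 0.227 = 10.4 Erlangs

10.4 Erlangs


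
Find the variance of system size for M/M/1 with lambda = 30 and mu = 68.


rho = 30/68; Var(N) = rho/(1-rho)^2 = 1.41

1.41


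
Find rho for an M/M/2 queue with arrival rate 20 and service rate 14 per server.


rho = lambda/(c*mu) = 20/(2*14) = 0.7143

0.7143


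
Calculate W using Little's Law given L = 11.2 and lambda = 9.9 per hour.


W = L / lambda = 11.2 / 9.9 = 1.1313 hours

1.1313 hours


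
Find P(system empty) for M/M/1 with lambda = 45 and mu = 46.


P0 = 1 - rho = 1 - 45/46 = 0.0217

0.0217


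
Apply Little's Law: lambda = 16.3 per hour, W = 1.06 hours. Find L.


L = lambda * W = 16.3 * 1.06 = 17.28

17.28


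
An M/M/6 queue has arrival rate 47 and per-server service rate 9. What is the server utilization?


rho = lambda/(c*mu) = 47/(6*9) = 0.8704

0.8704


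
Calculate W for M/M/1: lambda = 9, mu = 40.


W = 1/(mu - lambda) = 1/(40 - 9) = 0.0323 hours

0.0323 hours


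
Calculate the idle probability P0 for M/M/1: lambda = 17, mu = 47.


P0 = 1 - rho = 1 - 17/47 = 0.6383

0.6383


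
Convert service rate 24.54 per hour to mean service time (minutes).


Mean service time = 60/mu = 60/24.54 = 2.44 minutes

2.44 minutes


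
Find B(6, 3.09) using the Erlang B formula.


B(N,A) = (A^N/N!) / sum(A^k/k!, k=0..N) with N=6, A=3.09 = 0.0572

0.0572


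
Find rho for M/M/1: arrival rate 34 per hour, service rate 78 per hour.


rho = lambda/mu = 34/78 = 0.4359

0.4359


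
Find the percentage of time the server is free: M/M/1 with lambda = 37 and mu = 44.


Idle fraction = (1 - rho) * 100 = (1 - 37/44) * 100 = 15.9%

15.9%


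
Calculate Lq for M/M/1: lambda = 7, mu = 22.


rho = 7/22; Lq = rho^2/(1-rho) = 0.15

0.15


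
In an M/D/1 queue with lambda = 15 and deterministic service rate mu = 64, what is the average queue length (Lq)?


M/D/1: Lq = rho^2 / (2*(1-rho)) where rho = 15/64; Lq = 0.04

0.04


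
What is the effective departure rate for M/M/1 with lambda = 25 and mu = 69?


For a stable queue (lambda < mu), throughput = lambda = 25 per hour

25 per hour


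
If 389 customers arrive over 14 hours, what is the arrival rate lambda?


lambda = total arrivals / time = 389 / 14 = 27.79 per hour

27.79 per hour


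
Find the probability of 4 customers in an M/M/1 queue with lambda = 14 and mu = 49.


rho = 14/49; P(n) = (1-rho)*rho^n = (1-14/49)*(14/49)^4 = 0.0048

0.0048


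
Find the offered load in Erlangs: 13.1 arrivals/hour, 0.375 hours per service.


Offered load a = lambda * E[S] = 13.1 * 0.375 = 4.91 Erlangs

4.91 Erlangs


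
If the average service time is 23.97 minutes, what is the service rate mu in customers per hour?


mu = 60 / avg_service_time = 60 / 23.97 = 2.5 per hour

2.5 per hour


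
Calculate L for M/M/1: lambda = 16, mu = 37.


rho = 16/37; L = rho/(1-rho) = 0.76

0.76


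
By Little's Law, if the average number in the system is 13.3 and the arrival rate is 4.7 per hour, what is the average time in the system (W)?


W = L / lambda = 13.3 / 4.7 = 2.8298 hours

2.8298 hours


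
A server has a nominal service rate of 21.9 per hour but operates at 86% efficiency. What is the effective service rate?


Effective rate = mu * efficiency = 21.9 * 0.86 = 18.83 per hour

18.83 per hour


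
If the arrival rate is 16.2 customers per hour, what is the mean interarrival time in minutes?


Mean interarrival time = 60/lambda = 60/16.2 = 3.7 minutes

3.7 minutes


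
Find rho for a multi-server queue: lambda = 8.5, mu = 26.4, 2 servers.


rho = lambda / (c * mu) = 8.5 / (2 * 26.4) = 0.161

0.161


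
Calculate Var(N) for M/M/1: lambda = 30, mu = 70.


rho = 30/70; Var(N) = rho/(1-rho)^2 = 1.31

1.31


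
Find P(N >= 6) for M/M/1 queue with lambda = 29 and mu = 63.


P(N >= 6) = rho^6 = (29/63)^6 = 0.0095

0.0095


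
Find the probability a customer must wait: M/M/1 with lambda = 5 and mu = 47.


P(wait) = rho = lambda/mu = 5/47 = 0.1064

0.1064


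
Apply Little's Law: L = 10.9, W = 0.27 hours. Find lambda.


lambda = L / W = 10.9 / 0.27 = 40.37 per hour

40.37 per hour


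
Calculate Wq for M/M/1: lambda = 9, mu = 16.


rho = 9/16; Wq = rho/(mu - lambda) = 0.0804 hours

0.0804 hours


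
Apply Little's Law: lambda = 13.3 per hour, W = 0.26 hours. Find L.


L = lambda * W = 13.3 * 0.26 = 3.46

3.46


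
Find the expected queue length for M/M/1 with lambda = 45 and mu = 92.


rho = 45/92; Lq = rho^2/(1-rho) = 0.47

0.47


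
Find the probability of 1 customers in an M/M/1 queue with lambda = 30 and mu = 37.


rho = 30/37; P(n) = (1-rho)*rho^n = (1-30/37)*(30/37)^1 = 0.1534

0.1534


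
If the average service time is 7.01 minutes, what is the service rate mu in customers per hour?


mu = 60 / avg_service_time = 60 / 7.01 = 8.56 per hour

8.56 per hour


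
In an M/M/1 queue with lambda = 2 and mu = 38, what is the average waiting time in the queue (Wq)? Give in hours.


rho = 2/38; Wq = rho/(mu - lambda) = 0.0015 hours

0.0015 hours


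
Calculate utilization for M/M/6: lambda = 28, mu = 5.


rho = lambda/(c*mu) = 28/(6*5) = 0.9333

0.9333


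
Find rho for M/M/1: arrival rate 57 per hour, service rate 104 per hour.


rho = lambda/mu = 57/104 = 0.5481

0.5481


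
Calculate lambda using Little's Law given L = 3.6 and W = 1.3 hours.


lambda = L / W = 3.6 / 1.3 = 2.77 per hour

2.77 per hour


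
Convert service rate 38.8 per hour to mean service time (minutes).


Mean service time = 60/mu = 60/38.8 = 1.55 minutes

1.55 minutes


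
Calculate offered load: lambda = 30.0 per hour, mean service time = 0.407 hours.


Offered load a = lambda * E[S] = 30.0 * 0.407 = 12.21 Erlangs

12.21 Erlangs


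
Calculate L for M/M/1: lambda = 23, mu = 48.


rho = 23/48; L = rho/(1-rho) = 0.92

0.92


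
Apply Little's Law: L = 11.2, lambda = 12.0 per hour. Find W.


W = L / lambda = 11.2 / 12.0 = 0.9333 hours

0.9333 hours


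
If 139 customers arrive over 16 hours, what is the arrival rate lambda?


lambda = total arrivals / time = 139 / 16 = 8.69 per hour

8.69 per hour


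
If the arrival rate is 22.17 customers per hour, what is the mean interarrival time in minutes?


Mean interarrival time = 60/lambda = 60/22.17 = 2.71 minutes

2.71 minutes


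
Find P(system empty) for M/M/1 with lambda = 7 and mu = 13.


P0 = 1 - rho = 1 - 7/13 = 0.4615

0.4615


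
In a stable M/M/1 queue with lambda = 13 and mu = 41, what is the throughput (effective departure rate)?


For a stable queue (lambda < mu), throughput = lambda = 13 per hour

13 per hour


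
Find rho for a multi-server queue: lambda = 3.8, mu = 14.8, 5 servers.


rho = lambda / (c * mu) = 3.8 / (5 * 14.8) = 0.0514

0.0514


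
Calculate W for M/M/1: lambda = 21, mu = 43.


W = 1/(mu - lambda) = 1/(43 - 21) = 0.0455 hours

0.0455 hours


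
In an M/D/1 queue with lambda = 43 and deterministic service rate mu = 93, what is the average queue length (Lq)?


M/D/1: Lq = rho^2 / (2*(1-rho)) where rho = 43/93; Lq = 0.2

0.2


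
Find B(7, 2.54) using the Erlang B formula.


B(N,A) = (A^N/N!) / sum(A^k/k!, k=0..N) with N=7, A=2.54 = 0.0107

0.0107


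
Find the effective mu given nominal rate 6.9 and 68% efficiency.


Effective rate = mu * efficiency = 6.9 * 0.68 = 4.69 per hour

4.69 per hour


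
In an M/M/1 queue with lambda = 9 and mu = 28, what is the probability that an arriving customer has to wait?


P(wait) = rho = lambda/mu = 9/28 = 0.3214

0.3214


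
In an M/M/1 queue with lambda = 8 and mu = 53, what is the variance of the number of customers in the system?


rho = 8/53; Var(N) = rho/(1-rho)^2 = 0.21

0.21


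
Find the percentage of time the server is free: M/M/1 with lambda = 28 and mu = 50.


Idle fraction = (1 - rho) * 100 = (1 - 28/50) * 100 = 44.0%

44.0%


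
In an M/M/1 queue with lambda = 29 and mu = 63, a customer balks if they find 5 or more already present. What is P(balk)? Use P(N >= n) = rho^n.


P(N >= 5) = rho^5 = (29/63)^5 = 0.0207

0.0207


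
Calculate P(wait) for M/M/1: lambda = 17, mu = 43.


P(wait) = rho = lambda/mu = 17/43 = 0.3953

0.3953


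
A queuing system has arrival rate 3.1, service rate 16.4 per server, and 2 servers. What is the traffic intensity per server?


rho = lambda / (c * mu) = 3.1 / (2 * 16.4) = 0.0945

0.0945


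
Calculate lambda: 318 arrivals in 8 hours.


lambda = total arrivals / time = 318 / 8 = 39.75 per hour

39.75 per hour


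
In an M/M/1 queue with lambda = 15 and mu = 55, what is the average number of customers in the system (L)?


rho = 15/55; L = rho/(1-rho) = 0.37

0.37


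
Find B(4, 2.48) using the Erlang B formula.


B(N,A) = (A^N/N!) / sum(A^k/k!, k=0..N) with N=4, A=2.48 = 0.1477

0.1477


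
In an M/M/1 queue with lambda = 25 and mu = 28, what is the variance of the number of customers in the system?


rho = 25/28; Var(N) = rho/(1-rho)^2 = 77.78

77.78


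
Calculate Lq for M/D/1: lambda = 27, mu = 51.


M/D/1: Lq = rho^2 / (2*(1-rho)) where rho = 27/51; Lq = 0.3

0.3


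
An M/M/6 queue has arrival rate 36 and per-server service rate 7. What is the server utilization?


rho = lambda/(c*mu) = 36/(6*7) = 0.8571

0.8571


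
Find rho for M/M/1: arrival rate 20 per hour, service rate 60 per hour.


rho = lambda/mu = 20/60 = 0.3333

0.3333


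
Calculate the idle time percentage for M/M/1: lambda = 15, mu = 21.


Idle fraction = (1 - rho) * 100 = (1 - 15/21) * 100 = 28.6%

28.6%


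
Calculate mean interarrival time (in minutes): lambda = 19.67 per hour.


Mean interarrival time = 60/lambda = 60/19.67 = 3.05 minutes

3.05 minutes


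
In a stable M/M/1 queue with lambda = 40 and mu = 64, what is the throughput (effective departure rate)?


For a stable queue (lambda < mu), throughput = lambda = 40 per hour

40 per hour


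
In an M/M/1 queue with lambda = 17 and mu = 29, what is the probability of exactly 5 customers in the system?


rho = 17/29; P(n) = (1-rho)*rho^n = (1-17/29)*(17/29)^5 = 0.0286

0.0286


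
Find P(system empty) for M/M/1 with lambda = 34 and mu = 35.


P0 = 1 - rho = 1 - 34/35 = 0.0286

0.0286


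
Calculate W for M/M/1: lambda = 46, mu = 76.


W = 1/(mu - lambda) = 1/(76 - 46) = 0.0333 hours

0.0333 hours


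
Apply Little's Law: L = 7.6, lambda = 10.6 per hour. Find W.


W = L / lambda = 7.6 / 10.6 = 0.717 hours

0.717 hours


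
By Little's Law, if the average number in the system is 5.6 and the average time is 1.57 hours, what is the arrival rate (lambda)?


lambda = L / W = 5.6 / 1.57 = 3.57 per hour

3.57 per hour


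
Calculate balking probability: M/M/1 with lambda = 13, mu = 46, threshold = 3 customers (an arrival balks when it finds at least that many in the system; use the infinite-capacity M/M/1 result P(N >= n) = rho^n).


P(N >= 3) = rho^3 = (13/46)^3 = 0.0226

0.0226


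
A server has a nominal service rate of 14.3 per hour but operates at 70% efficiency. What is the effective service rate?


Effective rate = mu * efficiency = 14.3 * 0.7 = 10.01 per hour

10.01 per hour


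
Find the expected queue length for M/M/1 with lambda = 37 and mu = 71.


rho = 37/71; Lq = rho^2/(1-rho) = 0.57

0.57


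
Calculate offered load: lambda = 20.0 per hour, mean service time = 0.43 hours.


Offered load a = lambda * E[S] = 20.0 * 0.43 = 8.6 Erlangs

8.6 Erlangs


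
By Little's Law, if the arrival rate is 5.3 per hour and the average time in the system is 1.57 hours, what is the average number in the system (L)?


L = lambda * W = 5.3 * 1.57 = 8.32

8.32


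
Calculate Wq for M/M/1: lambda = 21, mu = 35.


rho = 21/35; Wq = rho/(mu - lambda) = 0.0429 hours

0.0429 hours


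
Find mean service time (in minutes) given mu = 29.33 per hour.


Mean service time = 60/mu = 60/29.33 = 2.05 minutes

2.05 minutes


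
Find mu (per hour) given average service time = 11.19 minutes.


mu = 60 / avg_service_time = 60 / 11.19 = 5.36 per hour

5.36 per hour


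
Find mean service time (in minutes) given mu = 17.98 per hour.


Mean service time = 60/mu = 60/17.98 = 3.34 minutes

3.34 minutes


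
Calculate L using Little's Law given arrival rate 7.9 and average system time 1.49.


L = lambda * W = 7.9 * 1.49 = 11.77

11.77


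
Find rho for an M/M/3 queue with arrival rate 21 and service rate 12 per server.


rho = lambda/(c*mu) = 21/(3*12) = 0.5833

0.5833
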